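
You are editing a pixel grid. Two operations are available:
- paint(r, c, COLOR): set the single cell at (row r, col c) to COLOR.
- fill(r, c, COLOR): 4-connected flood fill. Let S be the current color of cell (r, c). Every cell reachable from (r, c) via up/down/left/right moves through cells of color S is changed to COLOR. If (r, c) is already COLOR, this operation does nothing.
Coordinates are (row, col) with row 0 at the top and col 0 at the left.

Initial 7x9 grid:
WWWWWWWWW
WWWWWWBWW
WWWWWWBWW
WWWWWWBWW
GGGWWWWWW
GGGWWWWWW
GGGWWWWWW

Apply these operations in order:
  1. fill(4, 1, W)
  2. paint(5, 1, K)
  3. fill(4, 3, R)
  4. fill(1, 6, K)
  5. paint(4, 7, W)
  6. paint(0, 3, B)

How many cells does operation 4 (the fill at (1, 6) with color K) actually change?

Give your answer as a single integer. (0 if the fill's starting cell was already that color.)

Answer: 3

Derivation:
After op 1 fill(4,1,W) [9 cells changed]:
WWWWWWWWW
WWWWWWBWW
WWWWWWBWW
WWWWWWBWW
WWWWWWWWW
WWWWWWWWW
WWWWWWWWW
After op 2 paint(5,1,K):
WWWWWWWWW
WWWWWWBWW
WWWWWWBWW
WWWWWWBWW
WWWWWWWWW
WKWWWWWWW
WWWWWWWWW
After op 3 fill(4,3,R) [59 cells changed]:
RRRRRRRRR
RRRRRRBRR
RRRRRRBRR
RRRRRRBRR
RRRRRRRRR
RKRRRRRRR
RRRRRRRRR
After op 4 fill(1,6,K) [3 cells changed]:
RRRRRRRRR
RRRRRRKRR
RRRRRRKRR
RRRRRRKRR
RRRRRRRRR
RKRRRRRRR
RRRRRRRRR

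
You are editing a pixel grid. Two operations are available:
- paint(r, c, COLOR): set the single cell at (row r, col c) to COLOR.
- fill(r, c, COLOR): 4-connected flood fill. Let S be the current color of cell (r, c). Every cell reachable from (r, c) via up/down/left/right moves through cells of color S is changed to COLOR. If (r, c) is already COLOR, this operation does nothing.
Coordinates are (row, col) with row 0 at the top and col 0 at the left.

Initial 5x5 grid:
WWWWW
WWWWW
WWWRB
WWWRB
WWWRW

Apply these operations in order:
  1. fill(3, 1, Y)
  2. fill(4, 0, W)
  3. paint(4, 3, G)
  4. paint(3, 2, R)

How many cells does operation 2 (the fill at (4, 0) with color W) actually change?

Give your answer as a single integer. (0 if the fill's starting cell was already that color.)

After op 1 fill(3,1,Y) [19 cells changed]:
YYYYY
YYYYY
YYYRB
YYYRB
YYYRW
After op 2 fill(4,0,W) [19 cells changed]:
WWWWW
WWWWW
WWWRB
WWWRB
WWWRW

Answer: 19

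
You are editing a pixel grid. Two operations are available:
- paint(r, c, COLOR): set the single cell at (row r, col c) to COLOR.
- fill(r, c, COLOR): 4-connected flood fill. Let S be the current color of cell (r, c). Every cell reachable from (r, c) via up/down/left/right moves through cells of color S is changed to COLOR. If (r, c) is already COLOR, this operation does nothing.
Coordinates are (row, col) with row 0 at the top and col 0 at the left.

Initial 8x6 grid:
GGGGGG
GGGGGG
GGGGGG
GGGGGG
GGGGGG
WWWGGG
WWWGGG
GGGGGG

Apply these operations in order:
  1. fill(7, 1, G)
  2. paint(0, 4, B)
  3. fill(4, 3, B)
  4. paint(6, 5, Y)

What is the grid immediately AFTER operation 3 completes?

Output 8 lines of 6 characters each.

Answer: BBBBBB
BBBBBB
BBBBBB
BBBBBB
BBBBBB
WWWBBB
WWWBBB
BBBBBB

Derivation:
After op 1 fill(7,1,G) [0 cells changed]:
GGGGGG
GGGGGG
GGGGGG
GGGGGG
GGGGGG
WWWGGG
WWWGGG
GGGGGG
After op 2 paint(0,4,B):
GGGGBG
GGGGGG
GGGGGG
GGGGGG
GGGGGG
WWWGGG
WWWGGG
GGGGGG
After op 3 fill(4,3,B) [41 cells changed]:
BBBBBB
BBBBBB
BBBBBB
BBBBBB
BBBBBB
WWWBBB
WWWBBB
BBBBBB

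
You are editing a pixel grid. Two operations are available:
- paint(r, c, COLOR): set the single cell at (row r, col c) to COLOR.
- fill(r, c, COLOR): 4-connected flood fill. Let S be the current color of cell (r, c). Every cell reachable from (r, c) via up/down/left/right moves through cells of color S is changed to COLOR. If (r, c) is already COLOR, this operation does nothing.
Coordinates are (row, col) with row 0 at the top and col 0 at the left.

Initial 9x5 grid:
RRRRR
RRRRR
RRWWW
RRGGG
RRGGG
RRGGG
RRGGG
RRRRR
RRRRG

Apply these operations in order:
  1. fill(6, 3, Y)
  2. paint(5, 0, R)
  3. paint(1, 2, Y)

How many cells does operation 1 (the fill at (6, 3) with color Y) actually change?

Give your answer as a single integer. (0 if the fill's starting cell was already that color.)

Answer: 12

Derivation:
After op 1 fill(6,3,Y) [12 cells changed]:
RRRRR
RRRRR
RRWWW
RRYYY
RRYYY
RRYYY
RRYYY
RRRRR
RRRRG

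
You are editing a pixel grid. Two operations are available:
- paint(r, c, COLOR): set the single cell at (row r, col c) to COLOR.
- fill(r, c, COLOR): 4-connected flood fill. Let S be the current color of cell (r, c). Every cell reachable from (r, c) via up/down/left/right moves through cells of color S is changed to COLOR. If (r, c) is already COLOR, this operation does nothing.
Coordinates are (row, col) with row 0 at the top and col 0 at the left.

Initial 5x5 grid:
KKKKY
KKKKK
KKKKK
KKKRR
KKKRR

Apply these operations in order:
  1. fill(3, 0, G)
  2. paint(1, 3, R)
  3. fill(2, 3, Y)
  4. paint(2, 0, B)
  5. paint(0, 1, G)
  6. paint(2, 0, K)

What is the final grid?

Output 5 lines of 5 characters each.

After op 1 fill(3,0,G) [20 cells changed]:
GGGGY
GGGGG
GGGGG
GGGRR
GGGRR
After op 2 paint(1,3,R):
GGGGY
GGGRG
GGGGG
GGGRR
GGGRR
After op 3 fill(2,3,Y) [19 cells changed]:
YYYYY
YYYRY
YYYYY
YYYRR
YYYRR
After op 4 paint(2,0,B):
YYYYY
YYYRY
BYYYY
YYYRR
YYYRR
After op 5 paint(0,1,G):
YGYYY
YYYRY
BYYYY
YYYRR
YYYRR
After op 6 paint(2,0,K):
YGYYY
YYYRY
KYYYY
YYYRR
YYYRR

Answer: YGYYY
YYYRY
KYYYY
YYYRR
YYYRR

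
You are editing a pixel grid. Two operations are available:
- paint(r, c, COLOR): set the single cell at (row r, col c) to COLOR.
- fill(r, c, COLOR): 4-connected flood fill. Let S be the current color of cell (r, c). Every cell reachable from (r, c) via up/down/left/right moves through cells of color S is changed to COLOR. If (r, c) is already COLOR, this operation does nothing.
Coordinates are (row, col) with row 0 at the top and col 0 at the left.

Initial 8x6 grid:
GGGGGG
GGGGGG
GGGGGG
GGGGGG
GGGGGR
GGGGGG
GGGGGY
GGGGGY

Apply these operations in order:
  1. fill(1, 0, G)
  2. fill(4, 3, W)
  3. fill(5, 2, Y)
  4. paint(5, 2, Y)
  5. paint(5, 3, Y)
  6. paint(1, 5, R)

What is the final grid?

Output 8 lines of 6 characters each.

After op 1 fill(1,0,G) [0 cells changed]:
GGGGGG
GGGGGG
GGGGGG
GGGGGG
GGGGGR
GGGGGG
GGGGGY
GGGGGY
After op 2 fill(4,3,W) [45 cells changed]:
WWWWWW
WWWWWW
WWWWWW
WWWWWW
WWWWWR
WWWWWW
WWWWWY
WWWWWY
After op 3 fill(5,2,Y) [45 cells changed]:
YYYYYY
YYYYYY
YYYYYY
YYYYYY
YYYYYR
YYYYYY
YYYYYY
YYYYYY
After op 4 paint(5,2,Y):
YYYYYY
YYYYYY
YYYYYY
YYYYYY
YYYYYR
YYYYYY
YYYYYY
YYYYYY
After op 5 paint(5,3,Y):
YYYYYY
YYYYYY
YYYYYY
YYYYYY
YYYYYR
YYYYYY
YYYYYY
YYYYYY
After op 6 paint(1,5,R):
YYYYYY
YYYYYR
YYYYYY
YYYYYY
YYYYYR
YYYYYY
YYYYYY
YYYYYY

Answer: YYYYYY
YYYYYR
YYYYYY
YYYYYY
YYYYYR
YYYYYY
YYYYYY
YYYYYY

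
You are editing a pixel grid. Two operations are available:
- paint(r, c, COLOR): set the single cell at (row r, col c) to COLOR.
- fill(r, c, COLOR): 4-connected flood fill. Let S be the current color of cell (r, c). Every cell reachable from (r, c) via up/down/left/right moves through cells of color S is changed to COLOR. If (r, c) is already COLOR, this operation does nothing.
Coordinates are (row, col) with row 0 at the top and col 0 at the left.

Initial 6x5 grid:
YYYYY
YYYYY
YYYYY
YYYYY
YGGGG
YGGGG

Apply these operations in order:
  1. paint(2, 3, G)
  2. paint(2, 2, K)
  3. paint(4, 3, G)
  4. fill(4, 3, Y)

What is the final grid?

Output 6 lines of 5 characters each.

Answer: YYYYY
YYYYY
YYKGY
YYYYY
YYYYY
YYYYY

Derivation:
After op 1 paint(2,3,G):
YYYYY
YYYYY
YYYGY
YYYYY
YGGGG
YGGGG
After op 2 paint(2,2,K):
YYYYY
YYYYY
YYKGY
YYYYY
YGGGG
YGGGG
After op 3 paint(4,3,G):
YYYYY
YYYYY
YYKGY
YYYYY
YGGGG
YGGGG
After op 4 fill(4,3,Y) [8 cells changed]:
YYYYY
YYYYY
YYKGY
YYYYY
YYYYY
YYYYY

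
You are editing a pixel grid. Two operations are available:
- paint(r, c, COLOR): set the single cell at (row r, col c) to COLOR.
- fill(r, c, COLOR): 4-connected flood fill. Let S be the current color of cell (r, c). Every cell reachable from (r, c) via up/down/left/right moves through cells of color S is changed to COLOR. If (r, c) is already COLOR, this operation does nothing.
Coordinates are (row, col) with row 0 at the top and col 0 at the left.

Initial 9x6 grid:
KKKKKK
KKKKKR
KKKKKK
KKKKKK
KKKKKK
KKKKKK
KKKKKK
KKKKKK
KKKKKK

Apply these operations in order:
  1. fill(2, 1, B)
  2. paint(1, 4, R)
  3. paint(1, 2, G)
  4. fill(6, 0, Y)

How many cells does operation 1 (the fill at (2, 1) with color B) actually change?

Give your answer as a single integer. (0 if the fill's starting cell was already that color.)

After op 1 fill(2,1,B) [53 cells changed]:
BBBBBB
BBBBBR
BBBBBB
BBBBBB
BBBBBB
BBBBBB
BBBBBB
BBBBBB
BBBBBB

Answer: 53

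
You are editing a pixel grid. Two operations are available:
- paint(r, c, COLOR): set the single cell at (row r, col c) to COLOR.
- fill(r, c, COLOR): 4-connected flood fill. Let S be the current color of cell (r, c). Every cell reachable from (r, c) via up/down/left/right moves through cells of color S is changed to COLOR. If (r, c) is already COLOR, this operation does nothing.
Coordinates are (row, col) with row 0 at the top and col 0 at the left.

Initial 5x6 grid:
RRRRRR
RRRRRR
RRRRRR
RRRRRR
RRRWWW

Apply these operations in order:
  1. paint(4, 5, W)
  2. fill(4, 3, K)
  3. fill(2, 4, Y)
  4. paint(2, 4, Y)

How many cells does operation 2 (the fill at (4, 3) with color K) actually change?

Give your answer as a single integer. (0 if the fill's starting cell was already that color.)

Answer: 3

Derivation:
After op 1 paint(4,5,W):
RRRRRR
RRRRRR
RRRRRR
RRRRRR
RRRWWW
After op 2 fill(4,3,K) [3 cells changed]:
RRRRRR
RRRRRR
RRRRRR
RRRRRR
RRRKKK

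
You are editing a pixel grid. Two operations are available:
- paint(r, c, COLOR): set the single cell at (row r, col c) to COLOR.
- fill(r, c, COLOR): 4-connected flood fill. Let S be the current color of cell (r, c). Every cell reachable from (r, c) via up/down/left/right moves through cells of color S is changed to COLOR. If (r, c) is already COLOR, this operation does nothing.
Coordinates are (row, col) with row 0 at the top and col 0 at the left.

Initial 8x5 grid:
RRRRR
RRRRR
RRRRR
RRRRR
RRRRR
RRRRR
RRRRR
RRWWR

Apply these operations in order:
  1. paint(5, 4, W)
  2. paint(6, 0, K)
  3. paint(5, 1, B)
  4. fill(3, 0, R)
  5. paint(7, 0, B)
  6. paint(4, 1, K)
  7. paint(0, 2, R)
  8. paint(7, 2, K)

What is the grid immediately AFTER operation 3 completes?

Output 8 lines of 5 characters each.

After op 1 paint(5,4,W):
RRRRR
RRRRR
RRRRR
RRRRR
RRRRR
RRRRW
RRRRR
RRWWR
After op 2 paint(6,0,K):
RRRRR
RRRRR
RRRRR
RRRRR
RRRRR
RRRRW
KRRRR
RRWWR
After op 3 paint(5,1,B):
RRRRR
RRRRR
RRRRR
RRRRR
RRRRR
RBRRW
KRRRR
RRWWR

Answer: RRRRR
RRRRR
RRRRR
RRRRR
RRRRR
RBRRW
KRRRR
RRWWR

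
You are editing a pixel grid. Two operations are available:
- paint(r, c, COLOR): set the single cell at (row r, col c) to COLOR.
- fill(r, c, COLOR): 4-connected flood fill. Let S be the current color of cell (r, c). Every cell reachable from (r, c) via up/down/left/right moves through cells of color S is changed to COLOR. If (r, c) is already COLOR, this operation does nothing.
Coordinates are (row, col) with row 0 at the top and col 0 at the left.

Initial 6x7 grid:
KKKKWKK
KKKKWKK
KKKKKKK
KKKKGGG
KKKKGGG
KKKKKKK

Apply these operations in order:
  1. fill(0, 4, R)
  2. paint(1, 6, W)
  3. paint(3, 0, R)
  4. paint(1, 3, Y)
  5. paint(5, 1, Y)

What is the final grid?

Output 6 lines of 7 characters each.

After op 1 fill(0,4,R) [2 cells changed]:
KKKKRKK
KKKKRKK
KKKKKKK
KKKKGGG
KKKKGGG
KKKKKKK
After op 2 paint(1,6,W):
KKKKRKK
KKKKRKW
KKKKKKK
KKKKGGG
KKKKGGG
KKKKKKK
After op 3 paint(3,0,R):
KKKKRKK
KKKKRKW
KKKKKKK
RKKKGGG
KKKKGGG
KKKKKKK
After op 4 paint(1,3,Y):
KKKKRKK
KKKYRKW
KKKKKKK
RKKKGGG
KKKKGGG
KKKKKKK
After op 5 paint(5,1,Y):
KKKKRKK
KKKYRKW
KKKKKKK
RKKKGGG
KKKKGGG
KYKKKKK

Answer: KKKKRKK
KKKYRKW
KKKKKKK
RKKKGGG
KKKKGGG
KYKKKKK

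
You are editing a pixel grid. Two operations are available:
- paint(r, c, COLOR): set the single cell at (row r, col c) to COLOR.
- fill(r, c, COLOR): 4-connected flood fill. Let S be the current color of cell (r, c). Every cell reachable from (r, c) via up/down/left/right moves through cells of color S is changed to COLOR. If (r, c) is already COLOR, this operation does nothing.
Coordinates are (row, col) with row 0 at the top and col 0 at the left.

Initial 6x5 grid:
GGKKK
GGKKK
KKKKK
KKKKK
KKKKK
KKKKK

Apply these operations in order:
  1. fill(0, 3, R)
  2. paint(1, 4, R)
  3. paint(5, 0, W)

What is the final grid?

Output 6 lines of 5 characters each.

After op 1 fill(0,3,R) [26 cells changed]:
GGRRR
GGRRR
RRRRR
RRRRR
RRRRR
RRRRR
After op 2 paint(1,4,R):
GGRRR
GGRRR
RRRRR
RRRRR
RRRRR
RRRRR
After op 3 paint(5,0,W):
GGRRR
GGRRR
RRRRR
RRRRR
RRRRR
WRRRR

Answer: GGRRR
GGRRR
RRRRR
RRRRR
RRRRR
WRRRR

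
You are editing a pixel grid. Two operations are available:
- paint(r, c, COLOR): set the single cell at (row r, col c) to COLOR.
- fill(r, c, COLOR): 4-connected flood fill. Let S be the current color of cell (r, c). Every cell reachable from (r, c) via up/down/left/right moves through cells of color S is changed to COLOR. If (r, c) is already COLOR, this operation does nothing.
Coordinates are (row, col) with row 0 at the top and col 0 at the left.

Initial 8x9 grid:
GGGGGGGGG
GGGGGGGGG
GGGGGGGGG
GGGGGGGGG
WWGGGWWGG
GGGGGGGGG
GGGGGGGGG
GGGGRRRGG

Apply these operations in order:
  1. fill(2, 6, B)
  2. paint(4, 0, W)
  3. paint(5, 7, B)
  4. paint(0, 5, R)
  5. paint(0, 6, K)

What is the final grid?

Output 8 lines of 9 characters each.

Answer: BBBBBRKBB
BBBBBBBBB
BBBBBBBBB
BBBBBBBBB
WWBBBWWBB
BBBBBBBBB
BBBBBBBBB
BBBBRRRBB

Derivation:
After op 1 fill(2,6,B) [65 cells changed]:
BBBBBBBBB
BBBBBBBBB
BBBBBBBBB
BBBBBBBBB
WWBBBWWBB
BBBBBBBBB
BBBBBBBBB
BBBBRRRBB
After op 2 paint(4,0,W):
BBBBBBBBB
BBBBBBBBB
BBBBBBBBB
BBBBBBBBB
WWBBBWWBB
BBBBBBBBB
BBBBBBBBB
BBBBRRRBB
After op 3 paint(5,7,B):
BBBBBBBBB
BBBBBBBBB
BBBBBBBBB
BBBBBBBBB
WWBBBWWBB
BBBBBBBBB
BBBBBBBBB
BBBBRRRBB
After op 4 paint(0,5,R):
BBBBBRBBB
BBBBBBBBB
BBBBBBBBB
BBBBBBBBB
WWBBBWWBB
BBBBBBBBB
BBBBBBBBB
BBBBRRRBB
After op 5 paint(0,6,K):
BBBBBRKBB
BBBBBBBBB
BBBBBBBBB
BBBBBBBBB
WWBBBWWBB
BBBBBBBBB
BBBBBBBBB
BBBBRRRBB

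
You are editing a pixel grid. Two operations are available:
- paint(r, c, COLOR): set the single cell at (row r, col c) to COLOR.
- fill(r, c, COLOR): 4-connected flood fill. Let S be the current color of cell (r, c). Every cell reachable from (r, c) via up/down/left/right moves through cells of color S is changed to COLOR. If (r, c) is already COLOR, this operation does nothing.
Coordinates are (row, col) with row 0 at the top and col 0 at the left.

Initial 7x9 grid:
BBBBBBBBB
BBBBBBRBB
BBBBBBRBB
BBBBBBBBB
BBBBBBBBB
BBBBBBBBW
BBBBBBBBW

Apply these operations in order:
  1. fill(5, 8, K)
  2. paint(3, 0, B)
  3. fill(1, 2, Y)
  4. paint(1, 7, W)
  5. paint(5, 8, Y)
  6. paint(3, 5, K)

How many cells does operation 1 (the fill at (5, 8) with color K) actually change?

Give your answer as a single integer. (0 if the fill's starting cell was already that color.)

After op 1 fill(5,8,K) [2 cells changed]:
BBBBBBBBB
BBBBBBRBB
BBBBBBRBB
BBBBBBBBB
BBBBBBBBB
BBBBBBBBK
BBBBBBBBK

Answer: 2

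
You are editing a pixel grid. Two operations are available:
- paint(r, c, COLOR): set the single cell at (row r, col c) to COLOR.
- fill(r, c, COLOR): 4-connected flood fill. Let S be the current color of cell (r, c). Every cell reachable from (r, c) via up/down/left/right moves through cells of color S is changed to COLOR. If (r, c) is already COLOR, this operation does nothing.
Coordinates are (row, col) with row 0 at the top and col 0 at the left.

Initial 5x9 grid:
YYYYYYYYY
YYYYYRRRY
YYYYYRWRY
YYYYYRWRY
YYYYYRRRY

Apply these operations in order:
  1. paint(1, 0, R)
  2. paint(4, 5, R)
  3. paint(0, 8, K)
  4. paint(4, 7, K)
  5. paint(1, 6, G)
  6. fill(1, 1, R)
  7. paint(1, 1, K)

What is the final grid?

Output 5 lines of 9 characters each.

Answer: RRRRRRRRK
RKRRRRGRY
RRRRRRWRY
RRRRRRWRY
RRRRRRRKY

Derivation:
After op 1 paint(1,0,R):
YYYYYYYYY
RYYYYRRRY
YYYYYRWRY
YYYYYRWRY
YYYYYRRRY
After op 2 paint(4,5,R):
YYYYYYYYY
RYYYYRRRY
YYYYYRWRY
YYYYYRWRY
YYYYYRRRY
After op 3 paint(0,8,K):
YYYYYYYYK
RYYYYRRRY
YYYYYRWRY
YYYYYRWRY
YYYYYRRRY
After op 4 paint(4,7,K):
YYYYYYYYK
RYYYYRRRY
YYYYYRWRY
YYYYYRWRY
YYYYYRRKY
After op 5 paint(1,6,G):
YYYYYYYYK
RYYYYRGRY
YYYYYRWRY
YYYYYRWRY
YYYYYRRKY
After op 6 fill(1,1,R) [27 cells changed]:
RRRRRRRRK
RRRRRRGRY
RRRRRRWRY
RRRRRRWRY
RRRRRRRKY
After op 7 paint(1,1,K):
RRRRRRRRK
RKRRRRGRY
RRRRRRWRY
RRRRRRWRY
RRRRRRRKY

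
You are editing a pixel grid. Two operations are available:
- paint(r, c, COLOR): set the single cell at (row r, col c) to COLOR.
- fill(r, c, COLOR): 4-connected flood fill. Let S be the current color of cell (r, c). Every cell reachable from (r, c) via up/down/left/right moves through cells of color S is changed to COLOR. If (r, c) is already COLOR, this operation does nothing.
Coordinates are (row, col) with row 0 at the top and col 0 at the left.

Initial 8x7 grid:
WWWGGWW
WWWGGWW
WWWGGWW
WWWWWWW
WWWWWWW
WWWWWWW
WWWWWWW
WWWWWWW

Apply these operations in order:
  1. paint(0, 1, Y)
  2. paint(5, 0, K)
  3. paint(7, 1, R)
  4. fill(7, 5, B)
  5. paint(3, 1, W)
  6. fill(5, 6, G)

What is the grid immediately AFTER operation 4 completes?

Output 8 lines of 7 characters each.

After op 1 paint(0,1,Y):
WYWGGWW
WWWGGWW
WWWGGWW
WWWWWWW
WWWWWWW
WWWWWWW
WWWWWWW
WWWWWWW
After op 2 paint(5,0,K):
WYWGGWW
WWWGGWW
WWWGGWW
WWWWWWW
WWWWWWW
KWWWWWW
WWWWWWW
WWWWWWW
After op 3 paint(7,1,R):
WYWGGWW
WWWGGWW
WWWGGWW
WWWWWWW
WWWWWWW
KWWWWWW
WWWWWWW
WRWWWWW
After op 4 fill(7,5,B) [47 cells changed]:
BYBGGBB
BBBGGBB
BBBGGBB
BBBBBBB
BBBBBBB
KBBBBBB
BBBBBBB
BRBBBBB

Answer: BYBGGBB
BBBGGBB
BBBGGBB
BBBBBBB
BBBBBBB
KBBBBBB
BBBBBBB
BRBBBBB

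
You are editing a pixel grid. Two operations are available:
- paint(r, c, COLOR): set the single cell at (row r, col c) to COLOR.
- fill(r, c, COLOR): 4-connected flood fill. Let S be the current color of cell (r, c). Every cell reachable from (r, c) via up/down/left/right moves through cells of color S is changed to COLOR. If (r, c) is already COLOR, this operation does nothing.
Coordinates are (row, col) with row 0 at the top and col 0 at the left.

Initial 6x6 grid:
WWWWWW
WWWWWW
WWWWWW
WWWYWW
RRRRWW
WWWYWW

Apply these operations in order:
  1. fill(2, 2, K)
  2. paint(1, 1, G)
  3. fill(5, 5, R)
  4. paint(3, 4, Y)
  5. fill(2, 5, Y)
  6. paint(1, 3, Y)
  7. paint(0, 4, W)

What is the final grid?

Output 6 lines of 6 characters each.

After op 1 fill(2,2,K) [27 cells changed]:
KKKKKK
KKKKKK
KKKKKK
KKKYKK
RRRRKK
WWWYKK
After op 2 paint(1,1,G):
KKKKKK
KGKKKK
KKKKKK
KKKYKK
RRRRKK
WWWYKK
After op 3 fill(5,5,R) [26 cells changed]:
RRRRRR
RGRRRR
RRRRRR
RRRYRR
RRRRRR
WWWYRR
After op 4 paint(3,4,Y):
RRRRRR
RGRRRR
RRRRRR
RRRYYR
RRRRRR
WWWYRR
After op 5 fill(2,5,Y) [29 cells changed]:
YYYYYY
YGYYYY
YYYYYY
YYYYYY
YYYYYY
WWWYYY
After op 6 paint(1,3,Y):
YYYYYY
YGYYYY
YYYYYY
YYYYYY
YYYYYY
WWWYYY
After op 7 paint(0,4,W):
YYYYWY
YGYYYY
YYYYYY
YYYYYY
YYYYYY
WWWYYY

Answer: YYYYWY
YGYYYY
YYYYYY
YYYYYY
YYYYYY
WWWYYY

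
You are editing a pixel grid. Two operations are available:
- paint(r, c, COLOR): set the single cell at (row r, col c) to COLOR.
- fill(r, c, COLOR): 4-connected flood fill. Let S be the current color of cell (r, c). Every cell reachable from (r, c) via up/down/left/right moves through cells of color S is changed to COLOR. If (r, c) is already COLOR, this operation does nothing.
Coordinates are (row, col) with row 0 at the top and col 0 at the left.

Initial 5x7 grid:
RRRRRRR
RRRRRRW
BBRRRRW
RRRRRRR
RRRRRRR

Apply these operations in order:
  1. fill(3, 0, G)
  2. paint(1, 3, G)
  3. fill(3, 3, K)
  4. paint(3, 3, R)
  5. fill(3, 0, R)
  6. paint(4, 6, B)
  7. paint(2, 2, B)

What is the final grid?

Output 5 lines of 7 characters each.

After op 1 fill(3,0,G) [31 cells changed]:
GGGGGGG
GGGGGGW
BBGGGGW
GGGGGGG
GGGGGGG
After op 2 paint(1,3,G):
GGGGGGG
GGGGGGW
BBGGGGW
GGGGGGG
GGGGGGG
After op 3 fill(3,3,K) [31 cells changed]:
KKKKKKK
KKKKKKW
BBKKKKW
KKKKKKK
KKKKKKK
After op 4 paint(3,3,R):
KKKKKKK
KKKKKKW
BBKKKKW
KKKRKKK
KKKKKKK
After op 5 fill(3,0,R) [30 cells changed]:
RRRRRRR
RRRRRRW
BBRRRRW
RRRRRRR
RRRRRRR
After op 6 paint(4,6,B):
RRRRRRR
RRRRRRW
BBRRRRW
RRRRRRR
RRRRRRB
After op 7 paint(2,2,B):
RRRRRRR
RRRRRRW
BBBRRRW
RRRRRRR
RRRRRRB

Answer: RRRRRRR
RRRRRRW
BBBRRRW
RRRRRRR
RRRRRRB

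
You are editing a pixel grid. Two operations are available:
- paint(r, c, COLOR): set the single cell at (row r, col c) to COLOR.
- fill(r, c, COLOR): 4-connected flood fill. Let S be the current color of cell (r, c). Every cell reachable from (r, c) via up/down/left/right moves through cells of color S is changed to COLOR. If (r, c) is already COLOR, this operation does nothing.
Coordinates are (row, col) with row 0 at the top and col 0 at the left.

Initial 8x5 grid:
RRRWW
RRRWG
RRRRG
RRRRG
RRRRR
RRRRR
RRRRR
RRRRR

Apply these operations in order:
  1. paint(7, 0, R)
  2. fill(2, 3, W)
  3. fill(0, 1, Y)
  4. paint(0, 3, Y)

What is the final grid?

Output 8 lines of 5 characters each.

Answer: YYYYY
YYYYG
YYYYG
YYYYG
YYYYY
YYYYY
YYYYY
YYYYY

Derivation:
After op 1 paint(7,0,R):
RRRWW
RRRWG
RRRRG
RRRRG
RRRRR
RRRRR
RRRRR
RRRRR
After op 2 fill(2,3,W) [34 cells changed]:
WWWWW
WWWWG
WWWWG
WWWWG
WWWWW
WWWWW
WWWWW
WWWWW
After op 3 fill(0,1,Y) [37 cells changed]:
YYYYY
YYYYG
YYYYG
YYYYG
YYYYY
YYYYY
YYYYY
YYYYY
After op 4 paint(0,3,Y):
YYYYY
YYYYG
YYYYG
YYYYG
YYYYY
YYYYY
YYYYY
YYYYY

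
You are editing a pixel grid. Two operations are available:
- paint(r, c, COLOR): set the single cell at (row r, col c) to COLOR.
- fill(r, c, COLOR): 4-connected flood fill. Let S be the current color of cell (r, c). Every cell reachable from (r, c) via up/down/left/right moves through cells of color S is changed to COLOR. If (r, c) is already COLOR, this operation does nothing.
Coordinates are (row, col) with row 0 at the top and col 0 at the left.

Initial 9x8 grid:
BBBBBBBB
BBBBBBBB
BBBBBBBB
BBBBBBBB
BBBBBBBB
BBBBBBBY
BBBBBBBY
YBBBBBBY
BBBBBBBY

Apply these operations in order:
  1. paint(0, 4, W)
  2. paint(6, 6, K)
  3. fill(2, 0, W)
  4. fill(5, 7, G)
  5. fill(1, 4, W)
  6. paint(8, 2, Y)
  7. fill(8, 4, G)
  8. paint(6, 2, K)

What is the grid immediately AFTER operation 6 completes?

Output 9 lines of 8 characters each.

Answer: WWWWWWWW
WWWWWWWW
WWWWWWWW
WWWWWWWW
WWWWWWWW
WWWWWWWG
WWWWWWKG
YWWWWWWG
WWYWWWWG

Derivation:
After op 1 paint(0,4,W):
BBBBWBBB
BBBBBBBB
BBBBBBBB
BBBBBBBB
BBBBBBBB
BBBBBBBY
BBBBBBBY
YBBBBBBY
BBBBBBBY
After op 2 paint(6,6,K):
BBBBWBBB
BBBBBBBB
BBBBBBBB
BBBBBBBB
BBBBBBBB
BBBBBBBY
BBBBBBKY
YBBBBBBY
BBBBBBBY
After op 3 fill(2,0,W) [65 cells changed]:
WWWWWWWW
WWWWWWWW
WWWWWWWW
WWWWWWWW
WWWWWWWW
WWWWWWWY
WWWWWWKY
YWWWWWWY
WWWWWWWY
After op 4 fill(5,7,G) [4 cells changed]:
WWWWWWWW
WWWWWWWW
WWWWWWWW
WWWWWWWW
WWWWWWWW
WWWWWWWG
WWWWWWKG
YWWWWWWG
WWWWWWWG
After op 5 fill(1,4,W) [0 cells changed]:
WWWWWWWW
WWWWWWWW
WWWWWWWW
WWWWWWWW
WWWWWWWW
WWWWWWWG
WWWWWWKG
YWWWWWWG
WWWWWWWG
After op 6 paint(8,2,Y):
WWWWWWWW
WWWWWWWW
WWWWWWWW
WWWWWWWW
WWWWWWWW
WWWWWWWG
WWWWWWKG
YWWWWWWG
WWYWWWWG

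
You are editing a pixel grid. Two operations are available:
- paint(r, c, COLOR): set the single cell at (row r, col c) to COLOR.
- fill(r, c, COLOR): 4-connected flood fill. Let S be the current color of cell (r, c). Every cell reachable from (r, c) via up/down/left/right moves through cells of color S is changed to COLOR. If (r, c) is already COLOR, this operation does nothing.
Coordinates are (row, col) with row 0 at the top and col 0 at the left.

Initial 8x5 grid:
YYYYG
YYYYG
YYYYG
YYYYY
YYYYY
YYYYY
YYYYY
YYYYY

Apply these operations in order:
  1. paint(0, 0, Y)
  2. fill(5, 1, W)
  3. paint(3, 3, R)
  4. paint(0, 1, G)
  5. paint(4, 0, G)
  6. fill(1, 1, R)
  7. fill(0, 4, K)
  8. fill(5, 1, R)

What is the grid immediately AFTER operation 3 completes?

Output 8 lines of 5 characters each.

After op 1 paint(0,0,Y):
YYYYG
YYYYG
YYYYG
YYYYY
YYYYY
YYYYY
YYYYY
YYYYY
After op 2 fill(5,1,W) [37 cells changed]:
WWWWG
WWWWG
WWWWG
WWWWW
WWWWW
WWWWW
WWWWW
WWWWW
After op 3 paint(3,3,R):
WWWWG
WWWWG
WWWWG
WWWRW
WWWWW
WWWWW
WWWWW
WWWWW

Answer: WWWWG
WWWWG
WWWWG
WWWRW
WWWWW
WWWWW
WWWWW
WWWWW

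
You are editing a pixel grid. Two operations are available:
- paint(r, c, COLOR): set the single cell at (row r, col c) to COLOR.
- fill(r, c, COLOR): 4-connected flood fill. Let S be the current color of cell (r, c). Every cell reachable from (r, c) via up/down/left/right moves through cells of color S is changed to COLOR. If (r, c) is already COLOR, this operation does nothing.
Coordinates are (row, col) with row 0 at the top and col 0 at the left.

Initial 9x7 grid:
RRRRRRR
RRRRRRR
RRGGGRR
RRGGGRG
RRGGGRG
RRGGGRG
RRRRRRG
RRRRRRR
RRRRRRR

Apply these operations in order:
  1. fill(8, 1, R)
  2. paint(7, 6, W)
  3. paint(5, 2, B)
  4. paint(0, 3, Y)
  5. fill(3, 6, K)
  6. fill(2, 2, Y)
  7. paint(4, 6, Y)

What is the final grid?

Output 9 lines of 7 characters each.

Answer: RRRYRRR
RRRRRRR
RRYYYRR
RRYYYRK
RRYYYRY
RRBYYRK
RRRRRRK
RRRRRRW
RRRRRRR

Derivation:
After op 1 fill(8,1,R) [0 cells changed]:
RRRRRRR
RRRRRRR
RRGGGRR
RRGGGRG
RRGGGRG
RRGGGRG
RRRRRRG
RRRRRRR
RRRRRRR
After op 2 paint(7,6,W):
RRRRRRR
RRRRRRR
RRGGGRR
RRGGGRG
RRGGGRG
RRGGGRG
RRRRRRG
RRRRRRW
RRRRRRR
After op 3 paint(5,2,B):
RRRRRRR
RRRRRRR
RRGGGRR
RRGGGRG
RRGGGRG
RRBGGRG
RRRRRRG
RRRRRRW
RRRRRRR
After op 4 paint(0,3,Y):
RRRYRRR
RRRRRRR
RRGGGRR
RRGGGRG
RRGGGRG
RRBGGRG
RRRRRRG
RRRRRRW
RRRRRRR
After op 5 fill(3,6,K) [4 cells changed]:
RRRYRRR
RRRRRRR
RRGGGRR
RRGGGRK
RRGGGRK
RRBGGRK
RRRRRRK
RRRRRRW
RRRRRRR
After op 6 fill(2,2,Y) [11 cells changed]:
RRRYRRR
RRRRRRR
RRYYYRR
RRYYYRK
RRYYYRK
RRBYYRK
RRRRRRK
RRRRRRW
RRRRRRR
After op 7 paint(4,6,Y):
RRRYRRR
RRRRRRR
RRYYYRR
RRYYYRK
RRYYYRY
RRBYYRK
RRRRRRK
RRRRRRW
RRRRRRR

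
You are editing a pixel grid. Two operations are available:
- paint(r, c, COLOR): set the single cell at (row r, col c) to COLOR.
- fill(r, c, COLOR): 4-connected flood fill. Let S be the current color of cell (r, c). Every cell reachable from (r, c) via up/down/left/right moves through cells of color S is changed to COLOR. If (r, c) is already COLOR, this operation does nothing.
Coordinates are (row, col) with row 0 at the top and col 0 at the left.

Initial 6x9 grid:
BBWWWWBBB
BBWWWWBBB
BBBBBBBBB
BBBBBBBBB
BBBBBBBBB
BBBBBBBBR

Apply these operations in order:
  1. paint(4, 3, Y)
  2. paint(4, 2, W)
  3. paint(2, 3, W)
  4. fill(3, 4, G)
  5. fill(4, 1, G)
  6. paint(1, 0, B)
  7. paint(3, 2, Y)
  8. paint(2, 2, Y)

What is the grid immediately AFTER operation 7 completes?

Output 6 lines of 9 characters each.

After op 1 paint(4,3,Y):
BBWWWWBBB
BBWWWWBBB
BBBBBBBBB
BBBBBBBBB
BBBYBBBBB
BBBBBBBBR
After op 2 paint(4,2,W):
BBWWWWBBB
BBWWWWBBB
BBBBBBBBB
BBBBBBBBB
BBWYBBBBB
BBBBBBBBR
After op 3 paint(2,3,W):
BBWWWWBBB
BBWWWWBBB
BBBWBBBBB
BBBBBBBBB
BBWYBBBBB
BBBBBBBBR
After op 4 fill(3,4,G) [42 cells changed]:
GGWWWWGGG
GGWWWWGGG
GGGWGGGGG
GGGGGGGGG
GGWYGGGGG
GGGGGGGGR
After op 5 fill(4,1,G) [0 cells changed]:
GGWWWWGGG
GGWWWWGGG
GGGWGGGGG
GGGGGGGGG
GGWYGGGGG
GGGGGGGGR
After op 6 paint(1,0,B):
GGWWWWGGG
BGWWWWGGG
GGGWGGGGG
GGGGGGGGG
GGWYGGGGG
GGGGGGGGR
After op 7 paint(3,2,Y):
GGWWWWGGG
BGWWWWGGG
GGGWGGGGG
GGYGGGGGG
GGWYGGGGG
GGGGGGGGR

Answer: GGWWWWGGG
BGWWWWGGG
GGGWGGGGG
GGYGGGGGG
GGWYGGGGG
GGGGGGGGR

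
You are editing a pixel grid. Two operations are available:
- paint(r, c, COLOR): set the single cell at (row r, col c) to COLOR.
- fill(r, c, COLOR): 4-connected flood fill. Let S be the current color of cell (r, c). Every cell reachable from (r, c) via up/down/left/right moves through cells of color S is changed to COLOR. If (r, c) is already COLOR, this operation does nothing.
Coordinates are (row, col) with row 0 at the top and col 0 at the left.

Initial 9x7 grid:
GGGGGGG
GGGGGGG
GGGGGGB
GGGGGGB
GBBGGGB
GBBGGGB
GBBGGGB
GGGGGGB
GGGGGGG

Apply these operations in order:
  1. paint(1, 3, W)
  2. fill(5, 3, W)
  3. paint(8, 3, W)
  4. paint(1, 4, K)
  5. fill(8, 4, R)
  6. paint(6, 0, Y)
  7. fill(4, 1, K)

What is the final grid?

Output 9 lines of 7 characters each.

Answer: RRRRRRR
RRRRKRR
RRRRRRB
RRRRRRB
RKKRRRB
RKKRRRB
YKKRRRB
RRRRRRB
RRRRRRR

Derivation:
After op 1 paint(1,3,W):
GGGGGGG
GGGWGGG
GGGGGGB
GGGGGGB
GBBGGGB
GBBGGGB
GBBGGGB
GGGGGGB
GGGGGGG
After op 2 fill(5,3,W) [50 cells changed]:
WWWWWWW
WWWWWWW
WWWWWWB
WWWWWWB
WBBWWWB
WBBWWWB
WBBWWWB
WWWWWWB
WWWWWWW
After op 3 paint(8,3,W):
WWWWWWW
WWWWWWW
WWWWWWB
WWWWWWB
WBBWWWB
WBBWWWB
WBBWWWB
WWWWWWB
WWWWWWW
After op 4 paint(1,4,K):
WWWWWWW
WWWWKWW
WWWWWWB
WWWWWWB
WBBWWWB
WBBWWWB
WBBWWWB
WWWWWWB
WWWWWWW
After op 5 fill(8,4,R) [50 cells changed]:
RRRRRRR
RRRRKRR
RRRRRRB
RRRRRRB
RBBRRRB
RBBRRRB
RBBRRRB
RRRRRRB
RRRRRRR
After op 6 paint(6,0,Y):
RRRRRRR
RRRRKRR
RRRRRRB
RRRRRRB
RBBRRRB
RBBRRRB
YBBRRRB
RRRRRRB
RRRRRRR
After op 7 fill(4,1,K) [6 cells changed]:
RRRRRRR
RRRRKRR
RRRRRRB
RRRRRRB
RKKRRRB
RKKRRRB
YKKRRRB
RRRRRRB
RRRRRRR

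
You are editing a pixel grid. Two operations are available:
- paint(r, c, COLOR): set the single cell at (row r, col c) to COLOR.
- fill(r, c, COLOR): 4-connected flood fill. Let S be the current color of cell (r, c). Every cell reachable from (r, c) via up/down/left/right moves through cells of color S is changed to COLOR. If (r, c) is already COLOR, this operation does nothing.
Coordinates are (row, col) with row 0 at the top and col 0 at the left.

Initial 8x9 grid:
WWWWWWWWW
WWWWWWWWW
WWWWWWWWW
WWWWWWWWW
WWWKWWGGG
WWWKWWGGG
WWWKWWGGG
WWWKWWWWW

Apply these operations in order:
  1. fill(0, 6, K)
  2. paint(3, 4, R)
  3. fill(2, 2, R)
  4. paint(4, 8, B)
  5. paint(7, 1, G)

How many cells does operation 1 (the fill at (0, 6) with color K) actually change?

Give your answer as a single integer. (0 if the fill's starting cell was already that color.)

After op 1 fill(0,6,K) [59 cells changed]:
KKKKKKKKK
KKKKKKKKK
KKKKKKKKK
KKKKKKKKK
KKKKKKGGG
KKKKKKGGG
KKKKKKGGG
KKKKKKKKK

Answer: 59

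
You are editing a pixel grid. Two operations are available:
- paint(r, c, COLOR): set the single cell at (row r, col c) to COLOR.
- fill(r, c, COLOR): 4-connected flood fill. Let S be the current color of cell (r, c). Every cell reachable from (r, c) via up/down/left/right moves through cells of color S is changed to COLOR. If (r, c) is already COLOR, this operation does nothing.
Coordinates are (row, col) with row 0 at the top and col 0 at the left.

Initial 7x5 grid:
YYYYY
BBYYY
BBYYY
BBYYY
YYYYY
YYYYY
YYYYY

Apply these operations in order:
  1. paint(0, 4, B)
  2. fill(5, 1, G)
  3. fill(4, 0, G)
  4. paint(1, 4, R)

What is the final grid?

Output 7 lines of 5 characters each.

After op 1 paint(0,4,B):
YYYYB
BBYYY
BBYYY
BBYYY
YYYYY
YYYYY
YYYYY
After op 2 fill(5,1,G) [28 cells changed]:
GGGGB
BBGGG
BBGGG
BBGGG
GGGGG
GGGGG
GGGGG
After op 3 fill(4,0,G) [0 cells changed]:
GGGGB
BBGGG
BBGGG
BBGGG
GGGGG
GGGGG
GGGGG
After op 4 paint(1,4,R):
GGGGB
BBGGR
BBGGG
BBGGG
GGGGG
GGGGG
GGGGG

Answer: GGGGB
BBGGR
BBGGG
BBGGG
GGGGG
GGGGG
GGGGG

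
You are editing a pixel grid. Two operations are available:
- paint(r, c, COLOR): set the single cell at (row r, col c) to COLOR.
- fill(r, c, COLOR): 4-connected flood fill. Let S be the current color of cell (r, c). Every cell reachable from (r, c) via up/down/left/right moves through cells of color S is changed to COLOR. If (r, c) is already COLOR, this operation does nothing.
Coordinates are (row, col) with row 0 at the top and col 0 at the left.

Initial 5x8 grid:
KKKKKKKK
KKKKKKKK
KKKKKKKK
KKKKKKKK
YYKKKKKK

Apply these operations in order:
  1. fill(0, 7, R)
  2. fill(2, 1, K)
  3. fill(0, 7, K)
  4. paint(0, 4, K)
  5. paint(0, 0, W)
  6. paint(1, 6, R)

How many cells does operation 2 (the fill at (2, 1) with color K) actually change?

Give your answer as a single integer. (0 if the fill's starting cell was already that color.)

After op 1 fill(0,7,R) [38 cells changed]:
RRRRRRRR
RRRRRRRR
RRRRRRRR
RRRRRRRR
YYRRRRRR
After op 2 fill(2,1,K) [38 cells changed]:
KKKKKKKK
KKKKKKKK
KKKKKKKK
KKKKKKKK
YYKKKKKK

Answer: 38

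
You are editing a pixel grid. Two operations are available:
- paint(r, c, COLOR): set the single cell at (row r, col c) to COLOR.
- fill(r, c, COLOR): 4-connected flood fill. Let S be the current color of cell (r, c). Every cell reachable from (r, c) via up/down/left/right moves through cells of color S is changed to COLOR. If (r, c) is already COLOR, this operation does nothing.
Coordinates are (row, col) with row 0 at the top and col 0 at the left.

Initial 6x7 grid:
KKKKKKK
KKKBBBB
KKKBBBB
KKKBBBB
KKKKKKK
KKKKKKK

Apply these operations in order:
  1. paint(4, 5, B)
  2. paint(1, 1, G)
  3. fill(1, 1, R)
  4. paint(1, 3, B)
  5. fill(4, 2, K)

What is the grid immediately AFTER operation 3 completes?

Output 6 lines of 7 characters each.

Answer: KKKKKKK
KRKBBBB
KKKBBBB
KKKBBBB
KKKKKBK
KKKKKKK

Derivation:
After op 1 paint(4,5,B):
KKKKKKK
KKKBBBB
KKKBBBB
KKKBBBB
KKKKKBK
KKKKKKK
After op 2 paint(1,1,G):
KKKKKKK
KGKBBBB
KKKBBBB
KKKBBBB
KKKKKBK
KKKKKKK
After op 3 fill(1,1,R) [1 cells changed]:
KKKKKKK
KRKBBBB
KKKBBBB
KKKBBBB
KKKKKBK
KKKKKKK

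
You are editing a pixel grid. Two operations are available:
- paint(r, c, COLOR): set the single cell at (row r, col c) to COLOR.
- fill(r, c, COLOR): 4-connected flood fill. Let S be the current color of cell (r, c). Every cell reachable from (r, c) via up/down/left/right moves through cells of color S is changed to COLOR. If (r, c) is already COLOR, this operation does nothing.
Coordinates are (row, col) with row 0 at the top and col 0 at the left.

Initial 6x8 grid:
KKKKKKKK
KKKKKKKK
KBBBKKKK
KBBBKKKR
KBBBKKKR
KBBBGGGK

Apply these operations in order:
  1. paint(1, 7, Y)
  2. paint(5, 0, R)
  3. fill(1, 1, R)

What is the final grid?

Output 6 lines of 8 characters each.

After op 1 paint(1,7,Y):
KKKKKKKK
KKKKKKKY
KBBBKKKK
KBBBKKKR
KBBBKKKR
KBBBGGGK
After op 2 paint(5,0,R):
KKKKKKKK
KKKKKKKY
KBBBKKKK
KBBBKKKR
KBBBKKKR
RBBBGGGK
After op 3 fill(1,1,R) [28 cells changed]:
RRRRRRRR
RRRRRRRY
RBBBRRRR
RBBBRRRR
RBBBRRRR
RBBBGGGK

Answer: RRRRRRRR
RRRRRRRY
RBBBRRRR
RBBBRRRR
RBBBRRRR
RBBBGGGK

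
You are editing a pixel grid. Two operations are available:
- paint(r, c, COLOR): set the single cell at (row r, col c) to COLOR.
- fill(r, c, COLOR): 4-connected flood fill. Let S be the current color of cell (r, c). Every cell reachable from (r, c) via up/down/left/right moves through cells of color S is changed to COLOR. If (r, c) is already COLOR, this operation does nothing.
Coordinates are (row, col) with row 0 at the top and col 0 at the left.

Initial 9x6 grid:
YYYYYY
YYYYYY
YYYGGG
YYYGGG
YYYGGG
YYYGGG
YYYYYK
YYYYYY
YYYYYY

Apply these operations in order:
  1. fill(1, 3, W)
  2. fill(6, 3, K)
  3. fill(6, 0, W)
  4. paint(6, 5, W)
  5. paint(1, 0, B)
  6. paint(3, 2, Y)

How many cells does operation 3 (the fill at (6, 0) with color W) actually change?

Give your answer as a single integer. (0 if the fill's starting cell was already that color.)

Answer: 42

Derivation:
After op 1 fill(1,3,W) [41 cells changed]:
WWWWWW
WWWWWW
WWWGGG
WWWGGG
WWWGGG
WWWGGG
WWWWWK
WWWWWW
WWWWWW
After op 2 fill(6,3,K) [41 cells changed]:
KKKKKK
KKKKKK
KKKGGG
KKKGGG
KKKGGG
KKKGGG
KKKKKK
KKKKKK
KKKKKK
After op 3 fill(6,0,W) [42 cells changed]:
WWWWWW
WWWWWW
WWWGGG
WWWGGG
WWWGGG
WWWGGG
WWWWWW
WWWWWW
WWWWWW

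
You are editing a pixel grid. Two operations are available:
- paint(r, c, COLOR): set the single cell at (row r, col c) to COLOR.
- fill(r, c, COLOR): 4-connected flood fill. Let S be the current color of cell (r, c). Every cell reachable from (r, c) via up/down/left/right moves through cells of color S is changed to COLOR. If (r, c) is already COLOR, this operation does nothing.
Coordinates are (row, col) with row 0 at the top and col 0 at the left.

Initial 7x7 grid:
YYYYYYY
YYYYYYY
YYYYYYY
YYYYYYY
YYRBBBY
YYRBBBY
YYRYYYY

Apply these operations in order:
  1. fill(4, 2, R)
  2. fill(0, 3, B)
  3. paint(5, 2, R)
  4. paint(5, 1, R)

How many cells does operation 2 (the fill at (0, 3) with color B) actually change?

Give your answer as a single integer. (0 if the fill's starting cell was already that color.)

After op 1 fill(4,2,R) [0 cells changed]:
YYYYYYY
YYYYYYY
YYYYYYY
YYYYYYY
YYRBBBY
YYRBBBY
YYRYYYY
After op 2 fill(0,3,B) [40 cells changed]:
BBBBBBB
BBBBBBB
BBBBBBB
BBBBBBB
BBRBBBB
BBRBBBB
BBRBBBB

Answer: 40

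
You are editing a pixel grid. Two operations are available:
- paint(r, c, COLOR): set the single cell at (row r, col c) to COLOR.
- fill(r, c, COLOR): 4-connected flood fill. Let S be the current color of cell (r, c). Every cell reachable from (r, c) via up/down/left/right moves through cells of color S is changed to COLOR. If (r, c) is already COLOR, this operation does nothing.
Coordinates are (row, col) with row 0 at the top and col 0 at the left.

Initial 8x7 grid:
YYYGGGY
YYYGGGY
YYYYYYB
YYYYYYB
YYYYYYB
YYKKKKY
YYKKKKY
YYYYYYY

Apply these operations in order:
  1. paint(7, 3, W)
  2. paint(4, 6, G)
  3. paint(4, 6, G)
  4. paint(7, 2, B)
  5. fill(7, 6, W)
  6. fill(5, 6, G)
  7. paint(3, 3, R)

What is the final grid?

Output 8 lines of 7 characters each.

After op 1 paint(7,3,W):
YYYGGGY
YYYGGGY
YYYYYYB
YYYYYYB
YYYYYYB
YYKKKKY
YYKKKKY
YYYWYYY
After op 2 paint(4,6,G):
YYYGGGY
YYYGGGY
YYYYYYB
YYYYYYB
YYYYYYG
YYKKKKY
YYKKKKY
YYYWYYY
After op 3 paint(4,6,G):
YYYGGGY
YYYGGGY
YYYYYYB
YYYYYYB
YYYYYYG
YYKKKKY
YYKKKKY
YYYWYYY
After op 4 paint(7,2,B):
YYYGGGY
YYYGGGY
YYYYYYB
YYYYYYB
YYYYYYG
YYKKKKY
YYKKKKY
YYBWYYY
After op 5 fill(7,6,W) [5 cells changed]:
YYYGGGY
YYYGGGY
YYYYYYB
YYYYYYB
YYYYYYG
YYKKKKW
YYKKKKW
YYBWWWW
After op 6 fill(5,6,G) [6 cells changed]:
YYYGGGY
YYYGGGY
YYYYYYB
YYYYYYB
YYYYYYG
YYKKKKG
YYKKKKG
YYBGGGG
After op 7 paint(3,3,R):
YYYGGGY
YYYGGGY
YYYYYYB
YYYRYYB
YYYYYYG
YYKKKKG
YYKKKKG
YYBGGGG

Answer: YYYGGGY
YYYGGGY
YYYYYYB
YYYRYYB
YYYYYYG
YYKKKKG
YYKKKKG
YYBGGGG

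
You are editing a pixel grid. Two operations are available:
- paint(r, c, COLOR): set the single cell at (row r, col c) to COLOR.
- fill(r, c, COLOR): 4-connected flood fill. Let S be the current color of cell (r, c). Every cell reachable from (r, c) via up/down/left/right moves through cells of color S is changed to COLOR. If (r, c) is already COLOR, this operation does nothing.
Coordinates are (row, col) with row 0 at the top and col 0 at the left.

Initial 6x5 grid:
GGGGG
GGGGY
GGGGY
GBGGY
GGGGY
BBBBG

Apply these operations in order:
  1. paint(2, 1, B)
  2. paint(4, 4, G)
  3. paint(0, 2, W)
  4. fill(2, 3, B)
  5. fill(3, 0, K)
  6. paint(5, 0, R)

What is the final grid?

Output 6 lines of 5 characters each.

After op 1 paint(2,1,B):
GGGGG
GGGGY
GBGGY
GBGGY
GGGGY
BBBBG
After op 2 paint(4,4,G):
GGGGG
GGGGY
GBGGY
GBGGY
GGGGG
BBBBG
After op 3 paint(0,2,W):
GGWGG
GGGGY
GBGGY
GBGGY
GGGGG
BBBBG
After op 4 fill(2,3,B) [20 cells changed]:
BBWBB
BBBBY
BBBBY
BBBBY
BBBBB
BBBBB
After op 5 fill(3,0,K) [26 cells changed]:
KKWKK
KKKKY
KKKKY
KKKKY
KKKKK
KKKKK
After op 6 paint(5,0,R):
KKWKK
KKKKY
KKKKY
KKKKY
KKKKK
RKKKK

Answer: KKWKK
KKKKY
KKKKY
KKKKY
KKKKK
RKKKK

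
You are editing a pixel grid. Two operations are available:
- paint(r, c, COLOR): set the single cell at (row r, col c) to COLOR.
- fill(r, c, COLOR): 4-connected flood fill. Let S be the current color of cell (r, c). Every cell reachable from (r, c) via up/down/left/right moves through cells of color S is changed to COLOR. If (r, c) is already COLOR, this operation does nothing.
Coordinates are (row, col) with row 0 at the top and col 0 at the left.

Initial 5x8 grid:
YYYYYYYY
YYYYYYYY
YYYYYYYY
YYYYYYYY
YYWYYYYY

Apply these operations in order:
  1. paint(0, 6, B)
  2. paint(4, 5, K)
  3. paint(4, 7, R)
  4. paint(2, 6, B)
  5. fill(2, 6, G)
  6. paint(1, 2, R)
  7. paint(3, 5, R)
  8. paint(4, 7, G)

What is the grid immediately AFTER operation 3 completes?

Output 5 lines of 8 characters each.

Answer: YYYYYYBY
YYYYYYYY
YYYYYYYY
YYYYYYYY
YYWYYKYR

Derivation:
After op 1 paint(0,6,B):
YYYYYYBY
YYYYYYYY
YYYYYYYY
YYYYYYYY
YYWYYYYY
After op 2 paint(4,5,K):
YYYYYYBY
YYYYYYYY
YYYYYYYY
YYYYYYYY
YYWYYKYY
After op 3 paint(4,7,R):
YYYYYYBY
YYYYYYYY
YYYYYYYY
YYYYYYYY
YYWYYKYR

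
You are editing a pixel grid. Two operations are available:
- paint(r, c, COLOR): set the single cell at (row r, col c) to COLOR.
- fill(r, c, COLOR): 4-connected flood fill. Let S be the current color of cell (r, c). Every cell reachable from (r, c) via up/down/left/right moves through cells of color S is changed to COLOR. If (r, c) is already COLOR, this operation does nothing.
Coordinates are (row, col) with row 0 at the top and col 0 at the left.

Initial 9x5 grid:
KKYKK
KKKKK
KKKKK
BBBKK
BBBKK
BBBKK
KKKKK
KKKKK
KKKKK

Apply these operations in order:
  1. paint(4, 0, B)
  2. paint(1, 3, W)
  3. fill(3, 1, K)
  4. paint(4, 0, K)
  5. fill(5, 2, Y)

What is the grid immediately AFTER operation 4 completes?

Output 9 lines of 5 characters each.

Answer: KKYKK
KKKWK
KKKKK
KKKKK
KKKKK
KKKKK
KKKKK
KKKKK
KKKKK

Derivation:
After op 1 paint(4,0,B):
KKYKK
KKKKK
KKKKK
BBBKK
BBBKK
BBBKK
KKKKK
KKKKK
KKKKK
After op 2 paint(1,3,W):
KKYKK
KKKWK
KKKKK
BBBKK
BBBKK
BBBKK
KKKKK
KKKKK
KKKKK
After op 3 fill(3,1,K) [9 cells changed]:
KKYKK
KKKWK
KKKKK
KKKKK
KKKKK
KKKKK
KKKKK
KKKKK
KKKKK
After op 4 paint(4,0,K):
KKYKK
KKKWK
KKKKK
KKKKK
KKKKK
KKKKK
KKKKK
KKKKK
KKKKK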